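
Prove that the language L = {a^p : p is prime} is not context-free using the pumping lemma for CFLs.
Assume for contradiction that L is context-free, and let p ≥ 1 be the pumping length given by the pumping lemma for CFLs.
Choose a prime q with q ≥ p and let s = a^q. Then s ∈ L and |s| = q ≥ p.
By the CFL pumping lemma, s = uvxyz for some u, v, x, y, z with |vxy| ≤ p, |vy| ≥ 1, and uv^i xy^i z ∈ L for every i ≥ 0.
All symbols are a's, so only lengths matter: let k = |vy|, with 1 ≤ k ≤ p. Then |uv^i xy^i z| = q + (i − 1)k.

Take i = q + 1: the length is q + qk = q(k + 1).
Both factors satisfy q ≥ 2 and k + 1 ≥ 2, so q(k + 1) is composite and uv^(q+1) xy^(q+1) z ∉ L.

This contradicts the CFL pumping lemma, which requires uv^i xy^i z ∈ L for all i ≥ 0.
Hence L = {a^p : p is prime} is not context-free. ∎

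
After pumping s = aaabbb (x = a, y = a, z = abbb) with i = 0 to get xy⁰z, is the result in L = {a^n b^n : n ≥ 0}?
No

xy⁰z = a · ε · abbb = aabbb.
aabbb has 2 a's and 3 b's; 2 ≠ 3, so it is not in L.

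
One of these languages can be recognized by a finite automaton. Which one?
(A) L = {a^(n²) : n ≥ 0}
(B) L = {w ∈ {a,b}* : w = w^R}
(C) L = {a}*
(C) {a}*

(C) L = {a}* is regular.

This can be recognized by a finite automaton (DFA/NFA).
Regular expressions like {a}* define regular languages.

The other choices are not regular:
- {w ∈ {a,b}* : w = w^R}: After pumping, the string is no longer symmetric
- {a^(n²) : n ≥ 0}: After pumping, length is no longer a perfect square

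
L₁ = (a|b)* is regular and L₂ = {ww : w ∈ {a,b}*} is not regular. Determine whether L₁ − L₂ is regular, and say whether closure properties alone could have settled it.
No — L₁ − L₂ is not regular.

L₁ − L₂ is the complement of {ww} within {a,b}*. If it were regular, its complement {ww} would be regular as well (regular languages are closed under complement) — contradiction. So L₁ − L₂ is not regular.

Note that the bare facts "L₁ regular, L₂ non-regular" do not settle the question by themselves: the closure of regular languages under ∪, ∩, complement and difference applies only when BOTH operands are regular. With a non-regular operand the result can come out regular or non-regular depending on the specific languages, so one has to work out L₁ − L₂ for this particular pair, as above.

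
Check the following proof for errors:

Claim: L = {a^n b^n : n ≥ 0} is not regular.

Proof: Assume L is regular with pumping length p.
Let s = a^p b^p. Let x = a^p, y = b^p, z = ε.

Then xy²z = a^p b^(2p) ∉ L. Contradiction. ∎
The proof is INCORRECT.

Error: The decomposition violates |xy| ≤ p.
With x = a^p and y = b^p, we have |xy| = 2p > p.
The pumping lemma requires |xy| ≤ p, so y must be within the first p characters.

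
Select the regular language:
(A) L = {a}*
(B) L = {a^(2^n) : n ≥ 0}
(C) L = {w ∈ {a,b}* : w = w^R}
(A) {a}*

(A) L = {a}* is regular.

This can be recognized by a finite automaton (DFA/NFA).
Regular expressions like {a}* define regular languages.

The other choices are not regular:
- {a^(2^n) : n ≥ 0}: After pumping, length is no longer a power of 2
- {w ∈ {a,b}* : w = w^R}: After pumping, the string is no longer symmetric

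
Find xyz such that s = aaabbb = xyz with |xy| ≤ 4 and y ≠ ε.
x = '', y = 'aa', z = 'abbb'

For s = aaabbb and p = 4, one valid decomposition is:
- x = '' (length 0)
- y = 'aa' (length 2)
- z = 'abbb' (length 4)

Verification:
- xyz = '' + 'aa' + 'abbb' = aaabbb ✓
- |xy| = 2 ≤ 4 ✓
- |y| = 2 > 0 ✓

All pumping lemma constraints are satisfied.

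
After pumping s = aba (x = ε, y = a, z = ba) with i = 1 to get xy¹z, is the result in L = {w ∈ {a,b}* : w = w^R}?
Yes

xy¹z = ε · a · ba = aba.
aba reversed is aba, the same string, so it is a palindrome and is in L.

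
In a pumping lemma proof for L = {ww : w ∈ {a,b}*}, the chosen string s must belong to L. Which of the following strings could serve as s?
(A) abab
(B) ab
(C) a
(A) abab

The pumping lemma is applied to a string s that lies in L, so first check membership of each option:
- (A) abab splits into halves ab · ab, which are equal, so it is in L (w = ab) ✓
- (B) ab has length 2; its halves are a and b, which differ, so it is not in L ✗
- (C) a has odd length 1, so it cannot be written as ww and is not in L ✗

Only (A) abab is in L, so it is the only candidate that could play the role of s.
(In a complete proof one picks s in terms of the pumping length p so that |s| ≥ p is guaranteed; a fixed string like abab illustrates the shape of such an s.)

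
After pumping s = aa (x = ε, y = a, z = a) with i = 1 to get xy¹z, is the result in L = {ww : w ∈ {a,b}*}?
Yes

xy¹z = ε · a · a = aa.
aa splits into halves a · a, which are equal, so it is in L (w = a).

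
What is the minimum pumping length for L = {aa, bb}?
p = 3

For a finite language L, the pumping lemma holds vacuously if p > max|s| for s ∈ L.

The longest string in L = {aa, bb} has length 2.
If p = 3, then no string s ∈ L has |s| ≥ p, so the condition is vacuously true.

The minimum pumping length is p = 3.

Why no smaller p works: for any p ≤ 2, the longest string s ∈ L has |s| = 2 ≥ p, so it would
have to be pumpable; but pumping up (i = 2, 3, ...) produces ever longer strings, which cannot all lie in the
finite language L. So the pumping property fails for every p ≤ 2.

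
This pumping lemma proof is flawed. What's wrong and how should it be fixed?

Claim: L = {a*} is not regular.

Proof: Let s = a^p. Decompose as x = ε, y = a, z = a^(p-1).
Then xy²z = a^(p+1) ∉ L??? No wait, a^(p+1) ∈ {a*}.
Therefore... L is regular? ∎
Error: The proof attempts to show a*  is not regular, but a* IS regular!

Correction: a* is a regular language (recognized by a simple DFA with one accepting state and self-loop on 'a'). The pumping lemma can only prove non-regularity, not regularity. For regular languages, pumping always works.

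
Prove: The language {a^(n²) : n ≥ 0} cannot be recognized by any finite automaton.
Assume for contradiction that L is regular, and let p ≥ 1 be the pumping length given by the pumping lemma.
Choose s = a^(p²). Then s ∈ L and |s| = p² ≥ p.
By the pumping lemma, s = xyz for some x, y, z with |xy| ≤ p, |y| ≥ 1, and xy^i z ∈ L for every i ≥ 0.
Here y = a^k for some k with 1 ≤ k ≤ |xy| ≤ p.

Take i = 2: |xy²z| = p² + k.
Now p² < p² + k ≤ p² + p < p² + 2p + 1 = (p + 1)².
So |xy²z| lies strictly between the consecutive squares p² and (p + 1)², hence is not a perfect square, and xy²z ∉ L.

This contradicts the pumping lemma, which requires xy^i z ∈ L for all i ≥ 0.
Hence L = {a^(n²) : n ≥ 0} is not regular. ∎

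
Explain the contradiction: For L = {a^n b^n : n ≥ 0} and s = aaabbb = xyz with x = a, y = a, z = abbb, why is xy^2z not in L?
xy²z = aaaabbb ∉ L

Pumping with i = 2 replaces y = a by y² = aa:
- Original: s = xyz = aaabbb; aaabbb = a^3 b^3 has equal counts (3 = 3), so it is in L
- Pumped: xy²z = a · aa · abbb = aaaabbb
- aaaabbb has 4 a's and 3 b's; 4 ≠ 3, so it is not in L

The pumping lemma would require xy²z ∈ L, so this decomposition yields a contradiction.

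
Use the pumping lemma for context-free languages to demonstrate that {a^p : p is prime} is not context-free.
Assume for contradiction that L is context-free, and let p ≥ 1 be the pumping length given by the pumping lemma for CFLs.
Choose a prime q with q ≥ p and let s = a^q. Then s ∈ L and |s| = q ≥ p.
By the CFL pumping lemma, s = uvxyz for some u, v, x, y, z with |vxy| ≤ p, |vy| ≥ 1, and uv^i xy^i z ∈ L for every i ≥ 0.
All symbols are a's, so only lengths matter: let k = |vy|, with 1 ≤ k ≤ p. Then |uv^i xy^i z| = q + (i − 1)k.

Take i = q + 1: the length is q + qk = q(k + 1).
Both factors satisfy q ≥ 2 and k + 1 ≥ 2, so q(k + 1) is composite and uv^(q+1) xy^(q+1) z ∉ L.

This contradicts the CFL pumping lemma, which requires uv^i xy^i z ∈ L for all i ≥ 0.
Hence L = {a^p : p is prime} is not context-free. ∎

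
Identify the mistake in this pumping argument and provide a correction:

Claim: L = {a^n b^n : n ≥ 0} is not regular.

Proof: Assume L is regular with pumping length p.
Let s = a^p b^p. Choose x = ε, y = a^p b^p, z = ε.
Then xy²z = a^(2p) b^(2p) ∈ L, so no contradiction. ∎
Error: The decomposition violates |xy| ≤ p. With y = a^p b^p, |xy| = |y| = 2p > p. (The proof also miscomputes xy²z, which would be a^p b^p a^p b^p rather than a^(2p) b^(2p), and it wrongly treats one harmless decomposition as settling the matter — the prover does not get to choose the decomposition.)

Correction: The pumping lemma requires |xy| ≤ p, and the argument must handle every decomposition satisfying |xy| ≤ p, |y| ≥ 1. Since s starts with p a's, any such y consists only of a's, say y = a^k with k ≥ 1. Then xy²z = a^(p+k) b^p has unequal numbers of a's and b's, so xy²z ∉ L — the required contradiction.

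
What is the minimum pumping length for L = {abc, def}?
p = 4

For a finite language L, the pumping lemma holds vacuously if p > max|s| for s ∈ L.

The longest string in L = {abc, def} has length 3.
If p = 4, then no string s ∈ L has |s| ≥ p, so the condition is vacuously true.

The minimum pumping length is p = 4.

Why no smaller p works: for any p ≤ 3, the longest string s ∈ L has |s| = 3 ≥ p, so it would
have to be pumpable; but pumping up (i = 2, 3, ...) produces ever longer strings, which cannot all lie in the
finite language L. So the pumping property fails for every p ≤ 3.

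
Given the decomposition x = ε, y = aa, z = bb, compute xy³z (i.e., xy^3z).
aaaaaabb

Given x = '', y = 'aa', z = 'bb' and i = 3:

xy^3z = x + y·y·...·y (3 times) + z
       = '' + 'aa'^3 + 'bb'
       = '' + 'aaaaaa' + 'bb'
       = 'aaaaaabb'

The pumped string is 'aaaaaabb' with length 8.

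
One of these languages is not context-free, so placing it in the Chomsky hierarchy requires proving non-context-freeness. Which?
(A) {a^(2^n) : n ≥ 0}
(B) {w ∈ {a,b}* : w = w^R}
(A) {a^(2^n) : n ≥ 0}

(A) {a^(2^n) : n ≥ 0} requires the CFL pumping lemma.

- {w ∈ {a,b}* : w = w^R} is context-free (but not regular)
  • Can be shown non-regular with the regular pumping lemma
  • After pumping, the string is no longer symmetric

- {a^(2^n) : n ≥ 0} is NOT context-free
  • Requires the CFL pumping lemma to prove
  • Gaps between powers of 2 grow exponentially

The CFL pumping lemma is "stronger" in that it can prove non-membership
in the larger class of context-free languages.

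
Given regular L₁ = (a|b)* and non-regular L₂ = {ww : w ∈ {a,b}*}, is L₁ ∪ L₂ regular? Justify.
Yes — L₁ ∪ L₂ is regular.

{ww} ⊆ (a|b)*, so L₁ ∪ L₂ = (a|b)*, which is regular.

Note that the bare facts "L₁ regular, L₂ non-regular" do not settle the question by themselves: the closure of regular languages under ∪, ∩, complement and difference applies only when BOTH operands are regular. With a non-regular operand the result can come out regular or non-regular depending on the specific languages, so one has to work out L₁ ∪ L₂ for this particular pair, as above.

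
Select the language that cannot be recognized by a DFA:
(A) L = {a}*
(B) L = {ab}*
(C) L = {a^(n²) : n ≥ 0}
(C) {a^(n²) : n ≥ 0}

(C) L = {a^(n²) : n ≥ 0} is NOT regular.

The pumping lemma can be used to prove this:
After pumping, length is no longer a perfect square

The other languages are regular because they can be recognized by finite automata.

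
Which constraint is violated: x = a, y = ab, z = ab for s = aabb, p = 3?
Violated: xyz = s

The decomposition x = a, y = ab, z = ab for s = aabb with p = 3
violates the constraint: xyz = s

xyz = 'a' + 'ab' + 'ab' = 'aabab' ≠ 'aabb' = s. The decomposition doesn't reconstruct s.

Pumping lemma constraints:
1. xyz = s (decomposition is valid)
2. |xy| ≤ p
3. |y| > 0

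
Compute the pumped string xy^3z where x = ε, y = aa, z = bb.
aaaaaabb

Given x = '', y = 'aa', z = 'bb' and i = 3:

xy^3z = x + y·y·...·y (3 times) + z
       = '' + 'aa'^3 + 'bb'
       = '' + 'aaaaaa' + 'bb'
       = 'aaaaaabb'

The pumped string is 'aaaaaabb' with length 8.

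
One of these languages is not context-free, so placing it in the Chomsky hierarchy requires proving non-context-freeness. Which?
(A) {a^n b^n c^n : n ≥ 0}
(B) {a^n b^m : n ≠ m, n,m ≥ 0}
(A) {a^n b^n c^n : n ≥ 0}

(A) {a^n b^n c^n : n ≥ 0} requires the CFL pumping lemma.

- {a^n b^m : n ≠ m, n,m ≥ 0} is context-free (but not regular)
  • Can be shown non-regular with the regular pumping lemma
  • After pumping a's, we can make n = m

- {a^n b^n c^n : n ≥ 0} is NOT context-free
  • Requires the CFL pumping lemma to prove
  • Cannot maintain three equal counts simultaneously

The CFL pumping lemma is "stronger" in that it can prove non-membership
in the larger class of context-free languages.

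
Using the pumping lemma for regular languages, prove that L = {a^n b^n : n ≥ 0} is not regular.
Assume for contradiction that L is regular, and let p ≥ 1 be the pumping length given by the pumping lemma.
Choose s = a^p b^p. Then s ∈ L and |s| = 2p ≥ p.
By the pumping lemma, s = xyz for some x, y, z with |xy| ≤ p, |y| ≥ 1, and xy^i z ∈ L for every i ≥ 0.
Since |xy| ≤ p and the first p symbols of s are all a's, we must have y = a^k for some k with 1 ≤ k ≤ p.

Take i = 0: xy⁰z = a^(p − k) b^p.
This string has p − k a's but p b's, and p − k < p because k ≥ 1. So xy⁰z ∉ L.

This contradicts the pumping lemma, which requires xy^i z ∈ L for all i ≥ 0.
Hence L = {a^n b^n : n ≥ 0} is not regular. ∎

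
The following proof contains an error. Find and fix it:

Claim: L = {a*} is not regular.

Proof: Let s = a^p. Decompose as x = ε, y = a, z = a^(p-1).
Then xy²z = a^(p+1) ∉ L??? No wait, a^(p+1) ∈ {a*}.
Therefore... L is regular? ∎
Error: The proof attempts to show a*  is not regular, but a* IS regular!

Correction: a* is a regular language (recognized by a simple DFA with one accepting state and self-loop on 'a'). The pumping lemma can only prove non-regularity, not regularity. For regular languages, pumping always works.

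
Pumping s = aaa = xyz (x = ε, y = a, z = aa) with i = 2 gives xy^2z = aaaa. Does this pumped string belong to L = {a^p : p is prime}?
No

xy²z = ε · aa · aa = aaaa.
aaaa has length 4 = 2 × 2, which is not prime, so it is not in L.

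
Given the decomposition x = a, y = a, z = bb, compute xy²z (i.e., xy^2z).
aaabb

Given x = 'a', y = 'a', z = 'bb' and i = 2:

xy^2z = x + y·y·...·y (2 times) + z
       = 'a' + 'a'^2 + 'bb'
       = 'a' + 'aa' + 'bb'
       = 'aaabb'

The pumped string is 'aaabb' with length 5.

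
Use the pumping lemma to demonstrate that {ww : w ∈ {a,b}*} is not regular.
Assume for contradiction that L is regular, and let p ≥ 1 be the pumping length given by the pumping lemma.
Choose s = a^p b a^p b. Then s ∈ L (take w = a^p b) and |s| = 2p + 2 ≥ p.
By the pumping lemma, s = xyz for some x, y, z with |xy| ≤ p, |y| ≥ 1, and xy^i z ∈ L for every i ≥ 0.
Since |xy| ≤ p and the first p symbols of s are all a's, y = a^k for some k with 1 ≤ k ≤ p.

Take i = 2: t = xy²z = a^(p + k) b a^p b.
Suppose t = uu for some string u. The string t contains exactly two b's and ends in b, so u contains exactly one b and ends in b; hence u = a^j b for some j, and uu = a^j b a^j b. Comparing with t = a^(p + k) b a^p b forces j = p + k (first block) and j = p (second block), which is impossible since k ≥ 1. So t ∉ L.

This contradicts the pumping lemma, which requires xy^i z ∈ L for all i ≥ 0.
Hence L = {ww : w ∈ {a,b}*} is not regular. ∎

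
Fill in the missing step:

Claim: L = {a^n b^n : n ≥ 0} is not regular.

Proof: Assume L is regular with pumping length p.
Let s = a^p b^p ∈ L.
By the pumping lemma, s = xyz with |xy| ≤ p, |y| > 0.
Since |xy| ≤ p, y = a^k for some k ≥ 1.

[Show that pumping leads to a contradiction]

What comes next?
Consider xy²z = a^(p+k) b^p.

Since k ≥ 1, we have p + k > p.
So xy²z has more a's than b's: (p+k) a's vs p b's.
This means xy²z ∉ L because a^n b^n requires equal counts.

This contradicts the pumping lemma which states xy²z ∈ L.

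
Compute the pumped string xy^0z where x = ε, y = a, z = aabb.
aabb

Given x = '', y = 'a', z = 'aabb' and i = 0:

xy^0z = x + y·y·...·y (0 times) + z
       = '' + 'a'^0 + 'aabb'
       = '' + '' + 'aabb'
       = 'aabb'

The pumped string is 'aabb' with length 4.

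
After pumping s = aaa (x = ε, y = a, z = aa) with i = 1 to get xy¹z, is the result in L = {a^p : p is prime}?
Yes

xy¹z = ε · a · aa = aaa.
aaa has length 3, which is prime, so it is in L.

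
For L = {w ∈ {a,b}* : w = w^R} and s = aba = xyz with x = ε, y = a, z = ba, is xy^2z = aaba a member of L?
No

xy²z = ε · aa · ba = aaba.
aaba reversed is abaa ≠ aaba, so it is not a palindrome and is not in L.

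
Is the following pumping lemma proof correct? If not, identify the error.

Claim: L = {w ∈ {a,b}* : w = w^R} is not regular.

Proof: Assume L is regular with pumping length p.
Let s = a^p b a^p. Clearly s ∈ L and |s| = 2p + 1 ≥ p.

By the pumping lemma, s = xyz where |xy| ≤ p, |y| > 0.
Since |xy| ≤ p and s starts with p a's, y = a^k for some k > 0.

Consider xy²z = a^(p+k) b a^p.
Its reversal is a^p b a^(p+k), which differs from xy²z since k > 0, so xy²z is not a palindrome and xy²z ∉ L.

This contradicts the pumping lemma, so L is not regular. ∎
The proof is correct.

This proof is valid because:
1. s = a^p b a^p is in L and is chosen in terms of p, so |s| ≥ p holds for every p
2. The decomposition analysis is correct: |xy| ≤ p forces y to lie inside the leading a's
3. The contradiction is valid: a^(p+k) b a^p has more a's before the b than after it, so it is not a palindrome
4. The conclusion follows logically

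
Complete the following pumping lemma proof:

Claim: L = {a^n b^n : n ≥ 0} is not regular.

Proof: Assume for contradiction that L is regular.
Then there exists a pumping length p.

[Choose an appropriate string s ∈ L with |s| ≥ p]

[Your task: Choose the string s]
s = a^p b^p

This string is in L (has equal a's and b's) and has length 2p ≥ p.
Any decomposition xyz with |xy| ≤ p means y consists only of a's,
so pumping will unbalance the counts.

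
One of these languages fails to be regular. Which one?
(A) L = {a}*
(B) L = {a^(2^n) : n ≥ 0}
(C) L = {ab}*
(B) {a^(2^n) : n ≥ 0}

(B) L = {a^(2^n) : n ≥ 0} is NOT regular.

The pumping lemma can be used to prove this:
After pumping, length is no longer a power of 2

The other languages are regular because they can be recognized by finite automata.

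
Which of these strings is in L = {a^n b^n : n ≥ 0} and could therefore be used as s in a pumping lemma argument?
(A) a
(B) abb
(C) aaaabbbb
(C) aaaabbbb

The pumping lemma is applied to a string s that lies in L, so first check membership of each option:
- (A) a has 1 a's and 0 b's; 1 ≠ 0, so it is not in L ✗
- (B) abb has 1 a's and 2 b's; 1 ≠ 2, so it is not in L ✗
- (C) aaaabbbb = a^4 b^4 has equal counts (4 = 4), so it is in L ✓

Only (C) aaaabbbb is in L, so it is the only candidate that could play the role of s.
(In a complete proof one picks s in terms of the pumping length p so that |s| ≥ p is guaranteed; a fixed string like aaaabbbb illustrates the shape of such an s.)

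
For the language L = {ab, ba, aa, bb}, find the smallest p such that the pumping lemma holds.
p = 3

For a finite language L, the pumping lemma holds vacuously if p > max|s| for s ∈ L.

The longest string in L = {ab, ba, aa, bb} has length 2.
If p = 3, then no string s ∈ L has |s| ≥ p, so the condition is vacuously true.

The minimum pumping length is p = 3.

Why no smaller p works: for any p ≤ 2, the longest string s ∈ L has |s| = 2 ≥ p, so it would
have to be pumpable; but pumping up (i = 2, 3, ...) produces ever longer strings, which cannot all lie in the
finite language L. So the pumping property fails for every p ≤ 2.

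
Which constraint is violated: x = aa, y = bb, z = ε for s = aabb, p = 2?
Violated: |xy| ≤ p

The decomposition x = aa, y = bb, z = ε for s = aabb with p = 2
violates the constraint: |xy| ≤ p

|xy| = |aabb| = 4 > 2 = p. The decomposition puts too many characters in xy.

Pumping lemma constraints:
1. xyz = s (decomposition is valid)
2. |xy| ≤ p
3. |y| > 0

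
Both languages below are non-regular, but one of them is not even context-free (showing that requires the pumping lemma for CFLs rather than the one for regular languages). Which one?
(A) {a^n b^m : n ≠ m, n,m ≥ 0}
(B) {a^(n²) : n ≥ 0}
(B) {a^(n²) : n ≥ 0}

(B) {a^(n²) : n ≥ 0} requires the CFL pumping lemma.

- {a^n b^m : n ≠ m, n,m ≥ 0} is context-free (but not regular)
  • Can be shown non-regular with the regular pumping lemma
  • After pumping a's, we can make n = m

- {a^(n²) : n ≥ 0} is NOT context-free
  • Requires the CFL pumping lemma to prove
  • Gaps between squares grow unboundedly

The CFL pumping lemma is "stronger" in that it can prove non-membership
in the larger class of context-free languages.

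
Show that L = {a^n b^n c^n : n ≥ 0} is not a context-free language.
Assume for contradiction that L is context-free, and let p ≥ 1 be the pumping length given by the pumping lemma for CFLs.
Choose s = a^p b^p c^p. Then s ∈ L and |s| = 3p ≥ p.
By the CFL pumping lemma, s = uvxyz for some u, v, x, y, z with |vxy| ≤ p, |vy| ≥ 1, and uv^i xy^i z ∈ L for every i ≥ 0.

Because |vxy| ≤ p, the window vxy cannot contain both an a and a c: any substring of s containing both must include the entire block b^p plus at least one a and one c, so it has length ≥ p + 2 > p.
Hence at least one of the letters a, c does not occur in vy at all.

Take i = 0: the string uxz is obtained from s by deleting |vy| ≥ 1 symbols, so |uxz| = 3p − |vy| < 3p.
But the letter (a or c) that does not occur in vy still occurs exactly p times in uxz. Every string of L with exactly p copies of some letter is a^p b^p c^p, of length 3p. Since |uxz| < 3p, uxz ∉ L.

This contradicts the CFL pumping lemma, which requires uv^i xy^i z ∈ L for all i ≥ 0.
Hence L = {a^n b^n c^n : n ≥ 0} is not context-free. ∎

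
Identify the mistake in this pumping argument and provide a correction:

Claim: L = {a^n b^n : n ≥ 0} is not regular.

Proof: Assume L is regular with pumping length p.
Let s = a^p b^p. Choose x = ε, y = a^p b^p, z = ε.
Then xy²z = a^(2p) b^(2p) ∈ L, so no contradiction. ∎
Error: The decomposition violates |xy| ≤ p. With y = a^p b^p, |xy| = |y| = 2p > p. (The proof also miscomputes xy²z, which would be a^p b^p a^p b^p rather than a^(2p) b^(2p), and it wrongly treats one harmless decomposition as settling the matter — the prover does not get to choose the decomposition.)

Correction: The pumping lemma requires |xy| ≤ p, and the argument must handle every decomposition satisfying |xy| ≤ p, |y| ≥ 1. Since s starts with p a's, any such y consists only of a's, say y = a^k with k ≥ 1. Then xy²z = a^(p+k) b^p has unequal numbers of a's and b's, so xy²z ∉ L — the required contradiction.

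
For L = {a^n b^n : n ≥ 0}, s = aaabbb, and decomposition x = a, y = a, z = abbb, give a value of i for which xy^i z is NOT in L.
i = 2

xy²z = a · aa · abbb = aaaabbb; aaaabbb has 4 a's and 3 b's; 4 ≠ 3, so it is not in L.
(Other choices also work, e.g. i = 0, 3; only i = 1 is guaranteed to stay in L since xy¹z = s.)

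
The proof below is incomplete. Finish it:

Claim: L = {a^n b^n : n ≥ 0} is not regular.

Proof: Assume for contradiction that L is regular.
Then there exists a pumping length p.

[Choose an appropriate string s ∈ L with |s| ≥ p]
s = a^p b^p

This string is in L (has equal a's and b's) and has length 2p ≥ p.
Any decomposition xyz with |xy| ≤ p means y consists only of a's,
so pumping will unbalance the counts.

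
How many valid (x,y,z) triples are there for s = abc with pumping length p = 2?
3

For s = 'abc' with pumping length p = 2:

Constraints: |xy| ≤ 2, |y| > 0

Valid decompositions (|xy| ≤ p, |y| ≥ 1):
  • x='', y='a', z='bc'
  • x='a', y='b', z='c'
  • x='', y='ab', z='c'

Total count: 3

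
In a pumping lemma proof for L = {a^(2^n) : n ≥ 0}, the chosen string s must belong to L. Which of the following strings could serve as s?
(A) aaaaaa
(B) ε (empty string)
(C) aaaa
(C) aaaa

The pumping lemma is applied to a string s that lies in L, so first check membership of each option:
- (A) aaaaaa has length 6, strictly between 2^2 = 4 and 2^3 = 8, so it is not in L ✗
- (B) ε has length 0, which is not a power of 2, so it is not in L ✗
- (C) aaaa has length 4 = 2^2, so it is in L ✓

Only (C) aaaa is in L, so it is the only candidate that could play the role of s.
(In a complete proof one picks s in terms of the pumping length p so that |s| ≥ p is guaranteed; a fixed string like aaaa illustrates the shape of such an s.)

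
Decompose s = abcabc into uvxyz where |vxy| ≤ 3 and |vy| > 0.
u='ab', v='c', x='a', y='b', z='c'

For s = abcabc with pumping length p = 3:

One valid decomposition:
- u = 'ab'
- v = 'c'
- x = 'a'
- y = 'b'
- z = 'c'

Verification:
- uvxyz = 'ab' + 'c' + 'a' + 'b' + 'c' = abcabc ✓
- |vxy| = |'cab'| = 3 ≤ 3 ✓
- |vy| = |'cb'| = 2 > 0 ✓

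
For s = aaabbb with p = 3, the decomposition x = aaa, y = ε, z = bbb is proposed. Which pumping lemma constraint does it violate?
Violated: |y| > 0

The decomposition x = aaa, y = ε, z = bbb for s = aaabbb with p = 3
violates the constraint: |y| > 0

|y| = 0, but the pumping lemma requires |y| > 0 (y must be non-empty).

Pumping lemma constraints:
1. xyz = s (decomposition is valid)
2. |xy| ≤ p
3. |y| > 0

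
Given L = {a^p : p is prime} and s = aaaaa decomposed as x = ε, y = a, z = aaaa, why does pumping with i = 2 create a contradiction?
xy²z = aaaaaa ∉ L

Pumping with i = 2 replaces y = a by y² = aa:
- Original: s = xyz = aaaaa; aaaaa has length 5, which is prime, so it is in L
- Pumped: xy²z = ε · aa · aaaa = aaaaaa
- aaaaaa has length 6 = 2 × 3, which is not prime, so it is not in L

The pumping lemma would require xy²z ∈ L, so this decomposition yields a contradiction.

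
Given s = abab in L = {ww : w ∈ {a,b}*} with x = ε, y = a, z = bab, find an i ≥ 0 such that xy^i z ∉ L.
i = 3

xy³z = ε · aaa · bab = aaabab; aaabab has length 6; its halves are aaa and bab, which differ, so it is not in L.
(Other choices also work, e.g. i = 0, 2; only i = 1 is guaranteed to stay in L since xy¹z = s.)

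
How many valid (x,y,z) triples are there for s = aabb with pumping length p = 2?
3

For s = 'aabb' with pumping length p = 2:

Constraints: |xy| ≤ 2, |y| > 0

Valid decompositions (|xy| ≤ p, |y| ≥ 1):
  • x='', y='a', z='abb'
  • x='a', y='a', z='bb'
  • x='', y='aa', z='bb'

Total count: 3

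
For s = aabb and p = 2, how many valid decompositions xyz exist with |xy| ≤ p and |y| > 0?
3

For s = 'aabb' with pumping length p = 2:

Constraints: |xy| ≤ 2, |y| > 0

Valid decompositions (|xy| ≤ p, |y| ≥ 1):
  • x='', y='a', z='abb'
  • x='a', y='a', z='bb'
  • x='', y='aa', z='bb'

Total count: 3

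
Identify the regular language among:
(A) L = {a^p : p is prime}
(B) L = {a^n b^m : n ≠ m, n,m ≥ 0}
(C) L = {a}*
(C) {a}*

(C) L = {a}* is regular.

This can be recognized by a finite automaton (DFA/NFA).
Regular expressions like {a}* define regular languages.

The other choices are not regular:
- {a^p : p is prime}: After pumping, the length becomes composite
- {a^n b^m : n ≠ m, n,m ≥ 0}: After pumping a's, we can make n = m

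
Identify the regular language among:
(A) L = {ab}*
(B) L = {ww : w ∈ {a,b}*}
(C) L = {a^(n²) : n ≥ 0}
(A) {ab}*

(A) L = {ab}* is regular.

This can be recognized by a finite automaton (DFA/NFA).
Regular expressions like {ab}* define regular languages.

The other choices are not regular:
- {a^(n²) : n ≥ 0}: After pumping, length is no longer a perfect square
- {ww : w ∈ {a,b}*}: After pumping, the two halves no longer match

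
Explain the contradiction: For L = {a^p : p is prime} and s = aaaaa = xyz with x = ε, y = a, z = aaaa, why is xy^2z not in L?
xy²z = aaaaaa ∉ L

Pumping with i = 2 replaces y = a by y² = aa:
- Original: s = xyz = aaaaa; aaaaa has length 5, which is prime, so it is in L
- Pumped: xy²z = ε · aa · aaaa = aaaaaa
- aaaaaa has length 6 = 2 × 3, which is not prime, so it is not in L

The pumping lemma would require xy²z ∈ L, so this decomposition yields a contradiction.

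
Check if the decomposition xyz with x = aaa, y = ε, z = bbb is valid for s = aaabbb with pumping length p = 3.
Violated: |y| > 0

The decomposition x = aaa, y = ε, z = bbb for s = aaabbb with p = 3
violates the constraint: |y| > 0

|y| = 0, but the pumping lemma requires |y| > 0 (y must be non-empty).

Pumping lemma constraints:
1. xyz = s (decomposition is valid)
2. |xy| ≤ p
3. |y| > 0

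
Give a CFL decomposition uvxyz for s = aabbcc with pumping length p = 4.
u='a', v='a', x='bb', y='c', z='c'

For s = aabbcc with pumping length p = 4:

One valid decomposition:
- u = 'a'
- v = 'a'
- x = 'bb'
- y = 'c'
- z = 'c'

Verification:
- uvxyz = 'a' + 'a' + 'bb' + 'c' + 'c' = aabbcc ✓
- |vxy| = |'abbc'| = 4 ≤ 4 ✓
- |vy| = |'ac'| = 2 > 0 ✓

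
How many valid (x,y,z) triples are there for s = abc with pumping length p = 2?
3

For s = 'abc' with pumping length p = 2:

Constraints: |xy| ≤ 2, |y| > 0

Valid decompositions (|xy| ≤ p, |y| ≥ 1):
  • x='', y='a', z='bc'
  • x='a', y='b', z='c'
  • x='', y='ab', z='c'

Total count: 3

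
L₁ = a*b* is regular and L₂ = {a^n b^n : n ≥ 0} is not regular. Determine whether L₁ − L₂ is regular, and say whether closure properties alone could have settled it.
No — L₁ − L₂ is not regular.

a*b* − {a^n b^n} = {a^n b^m : n ≠ m}. If this were regular, then its complement intersected with a*b*, namely {a^n b^n : n ≥ 0}, would be regular too (closure under complement and intersection) — contradiction. So L₁ − L₂ is not regular.

Note that the bare facts "L₁ regular, L₂ non-regular" do not settle the question by themselves: the closure of regular languages under ∪, ∩, complement and difference applies only when BOTH operands are regular. With a non-regular operand the result can come out regular or non-regular depending on the specific languages, so one has to work out L₁ − L₂ for this particular pair, as above.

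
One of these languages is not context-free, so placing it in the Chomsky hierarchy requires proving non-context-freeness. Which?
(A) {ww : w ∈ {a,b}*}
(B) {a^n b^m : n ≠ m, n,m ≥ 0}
(A) {ww : w ∈ {a,b}*}

(A) {ww : w ∈ {a,b}*} requires the CFL pumping lemma.

- {a^n b^m : n ≠ m, n,m ≥ 0} is context-free (but not regular)
  • Can be shown non-regular with the regular pumping lemma
  • After pumping a's, we can make n = m

- {ww : w ∈ {a,b}*} is NOT context-free
  • Requires the CFL pumping lemma to prove
  • Even a PDA cannot compare two arbitrary halves symbol by symbol; CFL pumping on a^p b^p a^p b^p fails

The CFL pumping lemma is "stronger" in that it can prove non-membership
in the larger class of context-free languages.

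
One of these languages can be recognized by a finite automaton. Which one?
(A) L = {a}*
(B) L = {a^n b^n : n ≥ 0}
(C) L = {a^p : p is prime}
(A) {a}*

(A) L = {a}* is regular.

This can be recognized by a finite automaton (DFA/NFA).
Regular expressions like {a}* define regular languages.

The other choices are not regular:
- {a^p : p is prime}: After pumping, the length becomes composite
- {a^n b^n : n ≥ 0}: After pumping, the number of a's and b's become unequal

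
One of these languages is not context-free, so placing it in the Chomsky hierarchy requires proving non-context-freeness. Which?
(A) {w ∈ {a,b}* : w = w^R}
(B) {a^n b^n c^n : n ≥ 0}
(B) {a^n b^n c^n : n ≥ 0}

(B) {a^n b^n c^n : n ≥ 0} requires the CFL pumping lemma.

- {w ∈ {a,b}* : w = w^R} is context-free (but not regular)
  • Can be shown non-regular with the regular pumping lemma
  • After pumping, the string is no longer symmetric

- {a^n b^n c^n : n ≥ 0} is NOT context-free
  • Requires the CFL pumping lemma to prove
  • Cannot maintain three equal counts simultaneously

The CFL pumping lemma is "stronger" in that it can prove non-membership
in the larger class of context-free languages.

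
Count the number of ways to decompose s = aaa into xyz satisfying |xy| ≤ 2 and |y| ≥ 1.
3

For s = 'aaa' with pumping length p = 2:

Constraints: |xy| ≤ 2, |y| > 0

Valid decompositions (|xy| ≤ p, |y| ≥ 1):
  • x='', y='a', z='aa'
  • x='a', y='a', z='a'
  • x='', y='aa', z='a'

Total count: 3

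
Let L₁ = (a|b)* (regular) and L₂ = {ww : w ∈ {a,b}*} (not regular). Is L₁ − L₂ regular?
No — L₁ − L₂ is not regular.

L₁ − L₂ is the complement of {ww} within {a,b}*. If it were regular, its complement {ww} would be regular as well (regular languages are closed under complement) — contradiction. So L₁ − L₂ is not regular.

Note that the bare facts "L₁ regular, L₂ non-regular" do not settle the question by themselves: the closure of regular languages under ∪, ∩, complement and difference applies only when BOTH operands are regular. With a non-regular operand the result can come out regular or non-regular depending on the specific languages, so one has to work out L₁ − L₂ for this particular pair, as above.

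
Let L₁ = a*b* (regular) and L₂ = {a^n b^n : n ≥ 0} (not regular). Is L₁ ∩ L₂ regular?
No — L₁ ∩ L₂ is not regular.

Every string a^n b^n already lies in a*b*, so L₁ ∩ L₂ = {a^n b^n : n ≥ 0} = L₂ itself, which is the standard non-regular language (pump s = a^p b^p).

Note that the bare facts "L₁ regular, L₂ non-regular" do not settle the question by themselves: the closure of regular languages under ∪, ∩, complement and difference applies only when BOTH operands are regular. With a non-regular operand the result can come out regular or non-regular depending on the specific languages, so one has to work out L₁ ∩ L₂ for this particular pair, as above.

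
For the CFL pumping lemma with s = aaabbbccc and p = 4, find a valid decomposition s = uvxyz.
u='aa', v='a', x='bb', y='b', z='ccc'

For s = aaabbbccc with pumping length p = 4:

One valid decomposition:
- u = 'aa'
- v = 'a'
- x = 'bb'
- y = 'b'
- z = 'ccc'

Verification:
- uvxyz = 'aa' + 'a' + 'bb' + 'b' + 'ccc' = aaabbbccc ✓
- |vxy| = |'abbb'| = 4 ≤ 4 ✓
- |vy| = |'ab'| = 2 > 0 ✓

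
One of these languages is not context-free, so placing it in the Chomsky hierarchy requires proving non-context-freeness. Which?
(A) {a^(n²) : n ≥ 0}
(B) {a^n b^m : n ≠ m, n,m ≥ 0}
(A) {a^(n²) : n ≥ 0}

(A) {a^(n²) : n ≥ 0} requires the CFL pumping lemma.

- {a^n b^m : n ≠ m, n,m ≥ 0} is context-free (but not regular)
  • Can be shown non-regular with the regular pumping lemma
  • After pumping a's, we can make n = m

- {a^(n²) : n ≥ 0} is NOT context-free
  • Requires the CFL pumping lemma to prove
  • Gaps between squares grow unboundedly

The CFL pumping lemma is "stronger" in that it can prove non-membership
in the larger class of context-free languages.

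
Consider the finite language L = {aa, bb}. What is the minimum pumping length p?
p = 3

For a finite language L, the pumping lemma holds vacuously if p > max|s| for s ∈ L.

The longest string in L = {aa, bb} has length 2.
If p = 3, then no string s ∈ L has |s| ≥ p, so the condition is vacuously true.

The minimum pumping length is p = 3.

Why no smaller p works: for any p ≤ 2, the longest string s ∈ L has |s| = 2 ≥ p, so it would
have to be pumpable; but pumping up (i = 2, 3, ...) produces ever longer strings, which cannot all lie in the
finite language L. So the pumping property fails for every p ≤ 2.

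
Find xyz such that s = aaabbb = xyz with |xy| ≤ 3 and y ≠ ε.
x = 'a', y = 'aa', z = 'bbb'

For s = aaabbb and p = 3, one valid decomposition is:
- x = 'a' (length 1)
- y = 'aa' (length 2)
- z = 'bbb' (length 3)

Verification:
- xyz = 'a' + 'aa' + 'bbb' = aaabbb ✓
- |xy| = 3 ≤ 3 ✓
- |y| = 2 > 0 ✓

All pumping lemma constraints are satisfied.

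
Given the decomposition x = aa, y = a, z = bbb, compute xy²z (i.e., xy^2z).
aaaabbb

Given x = 'aa', y = 'a', z = 'bbb' and i = 2:

xy^2z = x + y·y·...·y (2 times) + z
       = 'aa' + 'a'^2 + 'bbb'
       = 'aa' + 'aa' + 'bbb'
       = 'aaaabbb'

The pumped string is 'aaaabbb' with length 7.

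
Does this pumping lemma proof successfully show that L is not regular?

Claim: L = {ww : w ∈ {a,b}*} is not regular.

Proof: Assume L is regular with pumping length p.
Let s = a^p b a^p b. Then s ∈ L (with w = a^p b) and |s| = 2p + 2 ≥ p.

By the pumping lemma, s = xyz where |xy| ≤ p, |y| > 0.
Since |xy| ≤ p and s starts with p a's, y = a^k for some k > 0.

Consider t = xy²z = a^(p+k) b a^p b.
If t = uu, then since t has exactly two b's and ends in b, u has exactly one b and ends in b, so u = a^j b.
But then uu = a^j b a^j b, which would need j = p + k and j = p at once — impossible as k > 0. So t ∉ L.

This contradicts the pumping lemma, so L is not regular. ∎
The proof is correct.

This proof is valid because:
1. s = a^p b a^p b is in L and is chosen in terms of p, so |s| ≥ p holds for every p
2. The decomposition analysis is correct: |xy| ≤ p forces y to lie inside the leading a's
3. The contradiction is valid: the argument shows a^(p+k) b a^p b cannot be split into two equal halves
4. The conclusion follows logically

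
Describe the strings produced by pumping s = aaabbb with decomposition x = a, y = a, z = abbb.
{xy^i z : i ≥ 0} = {a^(2+i) b^3 : i ≥ 0} = {aabbb, aaabbb, aaaabbb, ...}

With x = a, y = a, z = abbb: Starting with aaabbb and pumping the second 'a', we get strings with 2+i a's followed by 3 b's for i = 0, 1, 2, ...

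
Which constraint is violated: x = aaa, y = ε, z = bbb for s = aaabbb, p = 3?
Violated: |y| > 0

The decomposition x = aaa, y = ε, z = bbb for s = aaabbb with p = 3
violates the constraint: |y| > 0

|y| = 0, but the pumping lemma requires |y| > 0 (y must be non-empty).

Pumping lemma constraints:
1. xyz = s (decomposition is valid)
2. |xy| ≤ p
3. |y| > 0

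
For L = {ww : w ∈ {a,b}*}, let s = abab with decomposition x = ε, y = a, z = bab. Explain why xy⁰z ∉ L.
xy⁰z = bab ∉ L

Pumping with i = 0 replaces y = a by y⁰ = ε:
- Original: s = xyz = abab; abab splits into halves ab · ab, which are equal, so it is in L (w = ab)
- Pumped: xy⁰z = ε · ε · bab = bab
- bab has odd length 3, so it cannot be written as ww and is not in L

The pumping lemma would require xy⁰z ∈ L, so this decomposition yields a contradiction.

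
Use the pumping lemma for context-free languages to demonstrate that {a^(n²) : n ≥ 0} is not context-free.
Assume for contradiction that L is context-free, and let p ≥ 1 be the pumping length given by the pumping lemma for CFLs.
Choose s = a^(p²). Then s ∈ L and |s| = p² ≥ p.
By the CFL pumping lemma, s = uvxyz for some u, v, x, y, z with |vxy| ≤ p, |vy| ≥ 1, and uv^i xy^i z ∈ L for every i ≥ 0.
All symbols are a's, so only lengths matter: let k = |vy|, with 1 ≤ k ≤ |vxy| ≤ p.

Take i = 2: |uv²xy²z| = p² + k, and p² < p² + k ≤ p² + p < (p + 1)².
So the length lies strictly between consecutive squares and is not a perfect square; uv²xy²z ∉ L.

This contradicts the CFL pumping lemma, which requires uv^i xy^i z ∈ L for all i ≥ 0.
Hence L = {a^(n²) : n ≥ 0} is not context-free. ∎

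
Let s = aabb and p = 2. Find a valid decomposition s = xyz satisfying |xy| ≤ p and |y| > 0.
x = '', y = 'a', z = 'abb'

For s = aabb and p = 2, one valid decomposition is:
- x = '' (length 0)
- y = 'a' (length 1)
- z = 'abb' (length 3)

Verification:
- xyz = '' + 'a' + 'abb' = aabb ✓
- |xy| = 1 ≤ 2 ✓
- |y| = 1 > 0 ✓

All pumping lemma constraints are satisfied.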